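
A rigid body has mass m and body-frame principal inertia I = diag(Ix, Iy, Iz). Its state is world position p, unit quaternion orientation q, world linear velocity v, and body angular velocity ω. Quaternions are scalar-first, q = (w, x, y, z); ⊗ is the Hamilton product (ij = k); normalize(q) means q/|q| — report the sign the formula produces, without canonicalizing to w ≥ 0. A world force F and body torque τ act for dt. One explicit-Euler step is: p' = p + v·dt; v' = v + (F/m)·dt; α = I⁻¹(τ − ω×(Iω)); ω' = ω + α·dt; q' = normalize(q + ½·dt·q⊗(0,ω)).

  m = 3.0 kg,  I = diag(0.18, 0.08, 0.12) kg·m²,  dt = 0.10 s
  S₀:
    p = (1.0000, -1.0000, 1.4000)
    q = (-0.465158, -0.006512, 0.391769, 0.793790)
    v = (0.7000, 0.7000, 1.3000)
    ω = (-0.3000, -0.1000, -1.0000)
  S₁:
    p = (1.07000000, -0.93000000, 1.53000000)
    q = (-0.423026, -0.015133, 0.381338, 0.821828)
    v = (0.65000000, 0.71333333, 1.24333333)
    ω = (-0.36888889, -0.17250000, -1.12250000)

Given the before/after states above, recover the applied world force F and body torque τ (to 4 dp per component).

ω₁ − ω₀ = (-0.06888889, -0.07250000, -0.12250000)
I·α + gyro = (-0.1200, -0.0400, -0.1500)
v₁ − v₀ = (-0.05000000, 0.01333333, -0.05666667)
applied force F = (-1.5000, 0.4000, -1.7000)

F = (-1.5000, 0.4000, -1.7000)
τ = (-0.1200, -0.0400, -0.1500)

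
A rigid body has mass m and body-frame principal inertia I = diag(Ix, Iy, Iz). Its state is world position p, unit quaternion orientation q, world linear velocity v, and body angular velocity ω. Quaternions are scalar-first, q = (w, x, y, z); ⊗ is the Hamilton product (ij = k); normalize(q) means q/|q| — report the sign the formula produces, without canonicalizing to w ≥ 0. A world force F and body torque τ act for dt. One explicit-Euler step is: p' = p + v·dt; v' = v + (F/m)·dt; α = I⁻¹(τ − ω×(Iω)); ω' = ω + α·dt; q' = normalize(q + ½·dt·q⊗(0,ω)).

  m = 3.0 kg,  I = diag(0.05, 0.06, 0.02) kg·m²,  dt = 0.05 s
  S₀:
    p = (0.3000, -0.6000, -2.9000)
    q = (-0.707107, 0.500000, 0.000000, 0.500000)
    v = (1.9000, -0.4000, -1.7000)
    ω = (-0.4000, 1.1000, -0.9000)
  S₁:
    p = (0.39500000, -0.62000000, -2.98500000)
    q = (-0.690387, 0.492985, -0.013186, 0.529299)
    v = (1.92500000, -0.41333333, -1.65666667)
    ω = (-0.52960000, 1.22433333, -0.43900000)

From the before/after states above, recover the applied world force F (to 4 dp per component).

v₁ − v₀ = (0.02500000, -0.01333333, 0.04333333)
F = m·Δv/dt = (1.5000, -0.8000, 2.6000)

F = (1.5000, -0.8000, 2.6000)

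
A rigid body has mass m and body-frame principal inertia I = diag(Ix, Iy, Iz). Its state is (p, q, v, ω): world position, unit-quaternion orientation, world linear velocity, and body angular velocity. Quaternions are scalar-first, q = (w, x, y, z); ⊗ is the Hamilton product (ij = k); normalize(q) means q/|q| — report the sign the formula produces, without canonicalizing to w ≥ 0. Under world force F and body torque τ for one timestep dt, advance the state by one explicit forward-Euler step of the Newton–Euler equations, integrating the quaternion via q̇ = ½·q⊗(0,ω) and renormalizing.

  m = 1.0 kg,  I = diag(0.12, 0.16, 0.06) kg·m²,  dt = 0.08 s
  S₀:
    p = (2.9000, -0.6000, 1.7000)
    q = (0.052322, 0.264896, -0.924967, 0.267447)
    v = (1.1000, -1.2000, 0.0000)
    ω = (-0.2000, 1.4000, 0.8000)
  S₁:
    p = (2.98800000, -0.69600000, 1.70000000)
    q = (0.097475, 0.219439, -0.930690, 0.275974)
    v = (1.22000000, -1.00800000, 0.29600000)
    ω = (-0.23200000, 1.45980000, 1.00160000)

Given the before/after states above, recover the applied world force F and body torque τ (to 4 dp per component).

rate change Δω = (-0.03200000, 0.05980000, 0.20160000)
τ = I·(Δω/dt) + ω₀×(Iω₀) = (-0.1600, 0.1100, 0.1400)
Δv = v₁−v₀ = (0.12000000, 0.19200000, 0.29600000)
m·(v₁−v₀)/dt = (1.5000, 2.4000, 3.7000)

F = (1.5000, 2.4000, 3.7000)
τ = (-0.1600, 0.1100, 0.1400)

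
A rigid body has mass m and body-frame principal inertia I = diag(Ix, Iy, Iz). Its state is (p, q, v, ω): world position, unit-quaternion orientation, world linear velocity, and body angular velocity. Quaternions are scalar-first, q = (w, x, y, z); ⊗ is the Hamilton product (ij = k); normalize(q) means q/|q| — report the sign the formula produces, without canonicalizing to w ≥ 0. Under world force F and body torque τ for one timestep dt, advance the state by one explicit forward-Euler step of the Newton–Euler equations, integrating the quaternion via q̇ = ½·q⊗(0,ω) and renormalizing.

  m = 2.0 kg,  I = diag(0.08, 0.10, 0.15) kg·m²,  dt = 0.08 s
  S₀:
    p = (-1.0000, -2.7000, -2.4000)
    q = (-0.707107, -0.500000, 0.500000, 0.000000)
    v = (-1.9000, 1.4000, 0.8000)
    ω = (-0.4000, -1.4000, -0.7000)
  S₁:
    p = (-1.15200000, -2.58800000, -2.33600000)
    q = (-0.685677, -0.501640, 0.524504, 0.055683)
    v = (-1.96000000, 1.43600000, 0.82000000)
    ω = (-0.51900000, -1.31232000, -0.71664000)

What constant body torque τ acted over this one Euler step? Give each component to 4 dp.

Δω = ω₁−ω₀ = (-0.11900000, 0.08768000, -0.01664000)
applied torque τ = (-0.0700, 0.0900, -0.0200)

τ = (-0.0700, 0.0900, -0.0200)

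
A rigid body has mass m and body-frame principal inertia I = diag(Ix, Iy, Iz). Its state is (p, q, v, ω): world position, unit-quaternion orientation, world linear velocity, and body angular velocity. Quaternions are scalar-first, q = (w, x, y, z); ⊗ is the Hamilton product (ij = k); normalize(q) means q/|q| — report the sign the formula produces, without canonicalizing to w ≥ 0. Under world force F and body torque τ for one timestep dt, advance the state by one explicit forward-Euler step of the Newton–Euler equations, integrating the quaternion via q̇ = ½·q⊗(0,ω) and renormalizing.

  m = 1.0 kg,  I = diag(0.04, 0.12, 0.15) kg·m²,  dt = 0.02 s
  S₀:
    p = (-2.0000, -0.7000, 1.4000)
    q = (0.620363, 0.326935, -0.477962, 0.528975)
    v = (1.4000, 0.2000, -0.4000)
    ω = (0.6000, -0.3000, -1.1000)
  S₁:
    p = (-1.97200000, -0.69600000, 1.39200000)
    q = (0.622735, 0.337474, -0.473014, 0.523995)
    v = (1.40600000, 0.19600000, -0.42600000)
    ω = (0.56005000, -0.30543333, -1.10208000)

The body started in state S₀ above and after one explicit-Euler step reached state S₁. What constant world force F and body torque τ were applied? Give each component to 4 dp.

Δω = ω₁−ω₀ = (-0.03995000, -0.00543333, -0.00208000)
gyro term ω₀×Iω₀ = (0.0099, 0.0726, -0.0144)
τ = I·(Δω/dt) + ω₀×(Iω₀) = (-0.0700, 0.0400, -0.0300)
Δv = v₁−v₀ = (0.00600000, -0.00400000, -0.02600000)
m·(v₁−v₀)/dt = (0.3000, -0.2000, -1.3000)

F = (0.3000, -0.2000, -1.3000)
τ = (-0.0700, 0.0400, -0.0300)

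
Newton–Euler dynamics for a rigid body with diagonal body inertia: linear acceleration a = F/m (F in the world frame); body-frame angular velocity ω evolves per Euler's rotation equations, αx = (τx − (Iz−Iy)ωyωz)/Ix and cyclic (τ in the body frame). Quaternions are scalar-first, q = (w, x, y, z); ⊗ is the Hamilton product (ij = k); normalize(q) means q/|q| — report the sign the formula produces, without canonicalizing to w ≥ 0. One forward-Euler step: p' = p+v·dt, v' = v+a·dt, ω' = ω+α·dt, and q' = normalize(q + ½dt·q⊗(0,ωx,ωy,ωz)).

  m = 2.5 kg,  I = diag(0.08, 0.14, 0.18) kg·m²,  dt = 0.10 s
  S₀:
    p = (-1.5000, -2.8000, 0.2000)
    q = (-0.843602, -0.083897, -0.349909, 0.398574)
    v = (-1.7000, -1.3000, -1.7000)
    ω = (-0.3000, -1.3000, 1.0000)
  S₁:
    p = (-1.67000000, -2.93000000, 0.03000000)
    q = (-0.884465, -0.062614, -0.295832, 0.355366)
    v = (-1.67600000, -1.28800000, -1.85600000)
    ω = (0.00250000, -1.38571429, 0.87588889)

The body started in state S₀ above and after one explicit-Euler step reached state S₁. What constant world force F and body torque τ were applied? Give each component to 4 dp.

F = (0.6000, 0.3000, -3.9000)
τ = (0.1900, -0.0900, -0.2000)

Δω = ω₁−ω₀ = (0.30250000, -0.08571429, -0.12411111)
precession coupling = (-0.0520, 0.0300, 0.0234)
τ = I·(Δω/dt) + ω₀×(Iω₀) = (0.1900, -0.0900, -0.2000)
Δv = v₁−v₀ = (0.02400000, 0.01200000, -0.15600000)
F = m·Δv/dt = (0.6000, 0.3000, -3.9000)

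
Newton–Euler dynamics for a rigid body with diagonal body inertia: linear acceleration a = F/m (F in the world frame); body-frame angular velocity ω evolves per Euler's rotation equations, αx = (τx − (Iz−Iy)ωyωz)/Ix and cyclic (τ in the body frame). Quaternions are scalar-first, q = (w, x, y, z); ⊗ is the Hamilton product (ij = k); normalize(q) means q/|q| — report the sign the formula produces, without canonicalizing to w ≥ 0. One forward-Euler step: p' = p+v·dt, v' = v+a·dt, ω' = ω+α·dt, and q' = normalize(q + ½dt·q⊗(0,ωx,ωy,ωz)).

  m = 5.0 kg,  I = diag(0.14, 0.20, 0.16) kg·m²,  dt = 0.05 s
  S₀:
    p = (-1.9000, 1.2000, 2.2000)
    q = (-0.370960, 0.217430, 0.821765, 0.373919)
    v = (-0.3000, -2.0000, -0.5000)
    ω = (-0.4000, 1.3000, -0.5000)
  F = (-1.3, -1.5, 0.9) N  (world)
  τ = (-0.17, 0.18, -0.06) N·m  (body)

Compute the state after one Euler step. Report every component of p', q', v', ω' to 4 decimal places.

a = F/m = (-0.2600, -0.3000, 0.1800)
p' = p + v·dt = (-1.9150, 1.1000, 2.1750)
new velocity v' = (-0.3130, -2.0150, -0.4910)
α = I⁻¹(τ − ω×Iω) = (-1.4000, 0.9200, -0.1800)
ω' = ω + α·dt = (-0.4700, 1.3460, -0.5090)
2q̇ = q⊗(0,ω) = (-0.7943630, -0.7485932, -0.5231006, 0.7968450)
q + ½dt·q⊗(0,ω), renormalized = (-0.3906, 0.1986, 0.8082, 0.3936)

p' = (-1.9150, 1.1000, 2.1750)
q' = (-0.3906, 0.1986, 0.8082, 0.3936)
v' = (-0.3130, -2.0150, -0.4910)
ω' = (-0.4700, 1.3460, -0.5090)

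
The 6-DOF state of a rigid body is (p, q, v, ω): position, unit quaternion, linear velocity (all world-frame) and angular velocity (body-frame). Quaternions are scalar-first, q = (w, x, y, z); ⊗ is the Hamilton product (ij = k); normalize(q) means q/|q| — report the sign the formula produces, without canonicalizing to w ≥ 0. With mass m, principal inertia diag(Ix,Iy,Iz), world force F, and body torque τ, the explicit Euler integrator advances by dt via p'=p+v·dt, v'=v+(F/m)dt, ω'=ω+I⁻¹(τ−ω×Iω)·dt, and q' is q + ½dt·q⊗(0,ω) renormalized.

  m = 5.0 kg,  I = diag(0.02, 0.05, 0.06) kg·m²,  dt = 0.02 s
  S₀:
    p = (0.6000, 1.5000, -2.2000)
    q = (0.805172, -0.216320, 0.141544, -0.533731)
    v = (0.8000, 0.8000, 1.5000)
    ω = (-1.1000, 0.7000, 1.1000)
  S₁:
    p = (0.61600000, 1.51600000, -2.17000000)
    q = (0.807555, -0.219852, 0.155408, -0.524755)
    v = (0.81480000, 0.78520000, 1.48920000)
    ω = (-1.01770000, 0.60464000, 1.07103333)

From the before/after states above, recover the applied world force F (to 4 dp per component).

F = (3.7000, -3.7000, -2.7000)

Δv = v₁−v₀ = (0.01480000, -0.01480000, -0.01080000)
F = m·Δv/dt = (3.7000, -3.7000, -2.7000)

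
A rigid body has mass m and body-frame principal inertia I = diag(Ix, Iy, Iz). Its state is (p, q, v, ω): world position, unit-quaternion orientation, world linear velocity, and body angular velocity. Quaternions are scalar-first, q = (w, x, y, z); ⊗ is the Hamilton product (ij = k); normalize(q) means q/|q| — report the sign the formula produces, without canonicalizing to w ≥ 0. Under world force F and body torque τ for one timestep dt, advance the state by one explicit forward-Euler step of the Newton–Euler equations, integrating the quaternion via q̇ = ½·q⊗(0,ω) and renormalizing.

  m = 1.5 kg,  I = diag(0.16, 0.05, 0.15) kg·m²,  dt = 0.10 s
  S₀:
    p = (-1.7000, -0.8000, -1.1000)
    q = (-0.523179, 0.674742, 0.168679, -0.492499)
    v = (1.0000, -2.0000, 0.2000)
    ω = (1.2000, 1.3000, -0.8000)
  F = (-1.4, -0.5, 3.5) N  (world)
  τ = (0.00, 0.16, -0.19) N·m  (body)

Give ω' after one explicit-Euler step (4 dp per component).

angular accel α = (0.6500, 3.3920, -0.1227)
ω' = ω + α·dt = (1.2650, 1.6392, -0.8123)

ω' = (1.2650, 1.6392, -0.8123)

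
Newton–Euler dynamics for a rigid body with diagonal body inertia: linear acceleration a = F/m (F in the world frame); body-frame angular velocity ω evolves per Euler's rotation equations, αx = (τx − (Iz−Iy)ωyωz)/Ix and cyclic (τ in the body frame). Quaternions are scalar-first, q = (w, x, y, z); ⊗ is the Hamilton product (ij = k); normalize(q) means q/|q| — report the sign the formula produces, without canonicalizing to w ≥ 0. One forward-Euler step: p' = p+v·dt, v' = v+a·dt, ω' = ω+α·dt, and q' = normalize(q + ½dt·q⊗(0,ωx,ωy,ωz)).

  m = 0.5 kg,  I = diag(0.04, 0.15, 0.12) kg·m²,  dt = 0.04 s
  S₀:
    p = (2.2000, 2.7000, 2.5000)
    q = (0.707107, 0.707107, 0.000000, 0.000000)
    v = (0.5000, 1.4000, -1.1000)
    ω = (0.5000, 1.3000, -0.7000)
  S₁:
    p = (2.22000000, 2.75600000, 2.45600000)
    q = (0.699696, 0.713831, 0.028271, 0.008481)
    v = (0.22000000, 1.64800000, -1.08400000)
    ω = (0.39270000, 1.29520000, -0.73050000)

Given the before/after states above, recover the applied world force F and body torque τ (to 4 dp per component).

Δω = ω₁−ω₀ = (-0.10730000, -0.00480000, -0.03050000)
applied torque τ = (-0.0800, 0.0100, -0.0200)
velocity change Δv = (-0.28000000, 0.24800000, 0.01600000)
m·(v₁−v₀)/dt = (-3.5000, 3.1000, 0.2000)

F = (-3.5000, 3.1000, 0.2000)
τ = (-0.0800, 0.0100, -0.0200)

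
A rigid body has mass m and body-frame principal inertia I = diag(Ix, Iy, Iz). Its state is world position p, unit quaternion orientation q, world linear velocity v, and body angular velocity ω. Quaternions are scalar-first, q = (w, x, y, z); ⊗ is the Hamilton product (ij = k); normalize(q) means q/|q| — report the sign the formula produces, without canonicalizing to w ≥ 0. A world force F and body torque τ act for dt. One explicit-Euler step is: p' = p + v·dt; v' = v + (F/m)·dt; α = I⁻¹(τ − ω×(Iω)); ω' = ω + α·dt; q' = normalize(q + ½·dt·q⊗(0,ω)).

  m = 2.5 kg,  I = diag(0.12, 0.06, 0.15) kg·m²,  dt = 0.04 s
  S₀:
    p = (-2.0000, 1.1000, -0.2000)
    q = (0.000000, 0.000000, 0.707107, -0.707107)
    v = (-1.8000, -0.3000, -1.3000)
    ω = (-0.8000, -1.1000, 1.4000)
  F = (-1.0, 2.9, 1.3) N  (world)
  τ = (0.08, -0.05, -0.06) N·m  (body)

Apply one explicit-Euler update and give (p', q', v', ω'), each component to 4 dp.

p' = (-2.0720, 1.0880, -0.2520)
q' = (0.0353, 0.0042, 0.7179, -0.6953)
v' = (-1.8160, -0.2536, -1.2792)
ω' = (-0.7271, -1.1557, 1.3981)

ω×(Iω) gyroscopic = (-0.1386, 0.0336, -0.0528)
angular accel α = (1.8217, -1.3933, -0.0480)
ω + α·dt = (-0.7271, -1.1557, 1.3981)
q⊗(0,ω) = (1.7677675, 0.2121321, 0.5656856, 0.5656856)
q + ½dt·q⊗(0,ω), renormalized = (0.0353, 0.0042, 0.7179, -0.6953)
a = (-0.4000, 1.1600, 0.5200)
p + v·dt = (-2.0720, 1.0880, -0.2520)
v' = v + a·dt = (-1.8160, -0.2536, -1.2792)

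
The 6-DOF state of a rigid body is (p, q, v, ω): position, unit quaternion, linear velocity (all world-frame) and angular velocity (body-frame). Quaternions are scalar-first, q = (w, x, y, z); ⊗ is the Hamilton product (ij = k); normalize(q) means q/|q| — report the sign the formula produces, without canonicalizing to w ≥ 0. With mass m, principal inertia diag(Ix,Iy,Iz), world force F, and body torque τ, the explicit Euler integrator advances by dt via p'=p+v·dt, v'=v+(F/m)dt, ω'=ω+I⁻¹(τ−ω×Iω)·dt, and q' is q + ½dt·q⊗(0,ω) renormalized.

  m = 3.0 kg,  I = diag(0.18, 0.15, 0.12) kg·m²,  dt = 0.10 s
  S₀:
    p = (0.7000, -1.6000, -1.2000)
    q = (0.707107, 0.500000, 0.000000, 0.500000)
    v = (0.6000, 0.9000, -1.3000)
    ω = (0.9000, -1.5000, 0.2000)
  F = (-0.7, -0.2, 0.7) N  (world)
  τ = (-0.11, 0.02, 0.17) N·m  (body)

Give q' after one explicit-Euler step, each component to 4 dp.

q' = (0.6770, 0.5671, -0.0354, 0.4678)

q⊗(0,ω) = (-0.5500000, 1.3863963, -0.7106605, -0.6085786)
q' = normalize(q + ½dt·q⊗(0,ω)) = (0.6770, 0.5671, -0.0354, 0.4678)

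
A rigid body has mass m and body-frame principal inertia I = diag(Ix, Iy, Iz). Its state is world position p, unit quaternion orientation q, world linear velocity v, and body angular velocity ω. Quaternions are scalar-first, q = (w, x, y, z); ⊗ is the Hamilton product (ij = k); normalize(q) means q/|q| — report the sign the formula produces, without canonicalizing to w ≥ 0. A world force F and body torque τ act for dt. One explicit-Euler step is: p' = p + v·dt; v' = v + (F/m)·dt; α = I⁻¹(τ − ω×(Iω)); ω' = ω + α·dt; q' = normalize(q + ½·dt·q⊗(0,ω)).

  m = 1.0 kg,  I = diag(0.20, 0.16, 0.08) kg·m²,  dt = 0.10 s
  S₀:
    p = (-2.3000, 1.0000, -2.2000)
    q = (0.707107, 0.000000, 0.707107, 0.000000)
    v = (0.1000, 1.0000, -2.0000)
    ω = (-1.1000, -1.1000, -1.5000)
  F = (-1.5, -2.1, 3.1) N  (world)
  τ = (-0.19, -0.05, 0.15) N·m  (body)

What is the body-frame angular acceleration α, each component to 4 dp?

gyro term ω×Iω = (-0.1320, 0.1980, -0.0484)
(τ − ω×Iω)/I = (-0.2900, -1.5500, 2.4800)

α = (-0.2900, -1.5500, 2.4800)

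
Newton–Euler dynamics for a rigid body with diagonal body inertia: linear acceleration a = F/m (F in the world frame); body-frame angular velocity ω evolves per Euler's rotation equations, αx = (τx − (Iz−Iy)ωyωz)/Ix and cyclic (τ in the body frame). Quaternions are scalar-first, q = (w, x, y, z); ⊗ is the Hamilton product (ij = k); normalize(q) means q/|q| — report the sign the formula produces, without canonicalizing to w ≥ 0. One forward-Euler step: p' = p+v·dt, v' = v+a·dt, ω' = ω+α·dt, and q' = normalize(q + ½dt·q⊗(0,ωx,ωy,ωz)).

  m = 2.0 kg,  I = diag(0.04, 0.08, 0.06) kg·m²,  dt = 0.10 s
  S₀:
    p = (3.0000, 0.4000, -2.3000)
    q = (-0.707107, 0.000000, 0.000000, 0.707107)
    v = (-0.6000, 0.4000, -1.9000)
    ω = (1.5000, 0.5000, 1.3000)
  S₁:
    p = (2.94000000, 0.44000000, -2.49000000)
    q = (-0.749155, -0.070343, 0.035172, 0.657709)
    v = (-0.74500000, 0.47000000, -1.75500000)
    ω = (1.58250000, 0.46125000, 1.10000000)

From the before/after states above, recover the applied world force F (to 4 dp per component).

Δv = v₁−v₀ = (-0.14500000, 0.07000000, 0.14500000)
m·(v₁−v₀)/dt = (-2.9000, 1.4000, 2.9000)

F = (-2.9000, 1.4000, 2.9000)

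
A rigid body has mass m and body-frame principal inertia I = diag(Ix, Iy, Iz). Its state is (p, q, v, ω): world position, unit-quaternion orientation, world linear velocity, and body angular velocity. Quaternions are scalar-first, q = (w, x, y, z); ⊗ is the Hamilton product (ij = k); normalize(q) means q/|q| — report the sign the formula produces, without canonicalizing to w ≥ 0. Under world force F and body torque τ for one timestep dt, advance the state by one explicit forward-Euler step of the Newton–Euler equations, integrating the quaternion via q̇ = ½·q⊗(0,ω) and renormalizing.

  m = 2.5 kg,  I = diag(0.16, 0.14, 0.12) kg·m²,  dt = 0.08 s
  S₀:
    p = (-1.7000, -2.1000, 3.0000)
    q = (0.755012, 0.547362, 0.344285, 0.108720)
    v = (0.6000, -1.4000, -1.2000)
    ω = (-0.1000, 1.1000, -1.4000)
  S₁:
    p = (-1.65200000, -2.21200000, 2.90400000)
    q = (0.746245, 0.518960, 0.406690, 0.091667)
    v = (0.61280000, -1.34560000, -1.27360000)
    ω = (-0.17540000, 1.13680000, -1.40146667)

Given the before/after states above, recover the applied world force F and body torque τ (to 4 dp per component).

v₁ − v₀ = (0.01280000, 0.05440000, -0.07360000)
m·(v₁−v₀)/dt = (0.4000, 1.7000, -2.3000)
rate change Δω = (-0.07540000, 0.03680000, -0.00146667)
ω₀×(Iω₀) = (0.0308, 0.0056, 0.0022)
I·α + gyro = (-0.1200, 0.0700, 0.0000)

F = (0.4000, 1.7000, -2.3000)
τ = (-0.1200, 0.0700, 0.0000)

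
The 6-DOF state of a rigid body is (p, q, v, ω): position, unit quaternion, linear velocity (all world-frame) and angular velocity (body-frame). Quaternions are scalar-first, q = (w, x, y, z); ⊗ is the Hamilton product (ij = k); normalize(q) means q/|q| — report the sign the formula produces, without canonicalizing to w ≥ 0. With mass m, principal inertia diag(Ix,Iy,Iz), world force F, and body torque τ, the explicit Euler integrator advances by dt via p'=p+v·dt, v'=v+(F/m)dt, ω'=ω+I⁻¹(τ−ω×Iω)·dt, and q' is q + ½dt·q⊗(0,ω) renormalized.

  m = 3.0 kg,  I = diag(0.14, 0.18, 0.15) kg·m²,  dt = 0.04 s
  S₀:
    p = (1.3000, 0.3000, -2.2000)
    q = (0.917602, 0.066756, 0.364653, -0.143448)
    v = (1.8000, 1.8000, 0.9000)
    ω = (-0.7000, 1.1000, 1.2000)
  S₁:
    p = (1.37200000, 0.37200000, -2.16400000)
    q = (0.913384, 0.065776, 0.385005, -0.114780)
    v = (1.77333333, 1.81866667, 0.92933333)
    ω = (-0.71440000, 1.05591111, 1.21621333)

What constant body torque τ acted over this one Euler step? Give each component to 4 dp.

τ = (-0.0900, -0.1900, 0.0300)

ω₁ − ω₀ = (-0.01440000, -0.04408889, 0.01621333)
ω₀×(Iω₀) = (-0.0396, 0.0084, -0.0308)
I·α + gyro = (-0.0900, -0.1900, 0.0300)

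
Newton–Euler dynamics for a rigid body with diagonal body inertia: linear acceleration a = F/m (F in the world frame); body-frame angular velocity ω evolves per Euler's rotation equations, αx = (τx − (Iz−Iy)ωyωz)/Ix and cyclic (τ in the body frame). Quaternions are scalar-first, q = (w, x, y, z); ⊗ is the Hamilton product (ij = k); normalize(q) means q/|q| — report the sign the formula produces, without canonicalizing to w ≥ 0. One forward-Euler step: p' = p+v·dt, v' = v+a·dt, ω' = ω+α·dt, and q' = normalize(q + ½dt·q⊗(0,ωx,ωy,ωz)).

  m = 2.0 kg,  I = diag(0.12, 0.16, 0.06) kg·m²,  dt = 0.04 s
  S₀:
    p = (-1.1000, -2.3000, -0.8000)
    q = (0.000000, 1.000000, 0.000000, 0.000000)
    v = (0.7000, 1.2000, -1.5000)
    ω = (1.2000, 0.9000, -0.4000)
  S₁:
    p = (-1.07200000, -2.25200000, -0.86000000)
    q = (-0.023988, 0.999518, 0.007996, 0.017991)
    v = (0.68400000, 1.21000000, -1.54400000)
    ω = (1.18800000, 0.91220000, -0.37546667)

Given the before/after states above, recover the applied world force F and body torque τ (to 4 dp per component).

Δω = ω₁−ω₀ = (-0.01200000, 0.01220000, 0.02453333)
applied torque τ = (0.0000, 0.0200, 0.0800)
velocity change Δv = (-0.01600000, 0.01000000, -0.04400000)
m·(v₁−v₀)/dt = (-0.8000, 0.5000, -2.2000)

F = (-0.8000, 0.5000, -2.2000)
τ = (0.0000, 0.0200, 0.0800)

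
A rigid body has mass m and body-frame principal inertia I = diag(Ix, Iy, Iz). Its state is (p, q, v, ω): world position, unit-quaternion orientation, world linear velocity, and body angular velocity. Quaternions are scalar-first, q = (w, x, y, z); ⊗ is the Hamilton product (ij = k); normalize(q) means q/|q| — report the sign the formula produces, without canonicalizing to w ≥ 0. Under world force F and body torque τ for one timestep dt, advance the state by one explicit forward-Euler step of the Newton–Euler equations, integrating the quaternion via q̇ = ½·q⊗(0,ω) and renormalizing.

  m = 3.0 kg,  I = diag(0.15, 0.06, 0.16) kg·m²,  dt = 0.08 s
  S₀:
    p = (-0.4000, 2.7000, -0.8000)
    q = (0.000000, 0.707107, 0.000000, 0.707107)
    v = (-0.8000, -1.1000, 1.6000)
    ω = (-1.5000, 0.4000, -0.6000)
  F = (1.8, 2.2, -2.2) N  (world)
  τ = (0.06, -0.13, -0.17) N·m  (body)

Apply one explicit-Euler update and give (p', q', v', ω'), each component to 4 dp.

linear accel F/m = (0.6000, 0.7333, -0.7333)
p' = p + v·dt = (-0.4640, 2.6120, -0.6720)
v + (F/m)dt = (-0.7520, -1.0413, 1.5413)
ω×(Iω) gyroscopic = (-0.0240, -0.0090, 0.0540)
(τ − ω×Iω)/I = (0.5600, -2.0167, -1.4000)
new body rate ω' = (-1.4552, 0.2387, -0.7120)
2q̇ = q⊗(0,ω) = (1.4849247, -0.2828428, -0.6363963, 0.2828428)
updated quaternion q' = (0.0593, 0.6943, -0.0254, 0.7168)

p' = (-0.4640, 2.6120, -0.6720)
q' = (0.0593, 0.6943, -0.0254, 0.7168)
v' = (-0.7520, -1.0413, 1.5413)
ω' = (-1.4552, 0.2387, -0.7120)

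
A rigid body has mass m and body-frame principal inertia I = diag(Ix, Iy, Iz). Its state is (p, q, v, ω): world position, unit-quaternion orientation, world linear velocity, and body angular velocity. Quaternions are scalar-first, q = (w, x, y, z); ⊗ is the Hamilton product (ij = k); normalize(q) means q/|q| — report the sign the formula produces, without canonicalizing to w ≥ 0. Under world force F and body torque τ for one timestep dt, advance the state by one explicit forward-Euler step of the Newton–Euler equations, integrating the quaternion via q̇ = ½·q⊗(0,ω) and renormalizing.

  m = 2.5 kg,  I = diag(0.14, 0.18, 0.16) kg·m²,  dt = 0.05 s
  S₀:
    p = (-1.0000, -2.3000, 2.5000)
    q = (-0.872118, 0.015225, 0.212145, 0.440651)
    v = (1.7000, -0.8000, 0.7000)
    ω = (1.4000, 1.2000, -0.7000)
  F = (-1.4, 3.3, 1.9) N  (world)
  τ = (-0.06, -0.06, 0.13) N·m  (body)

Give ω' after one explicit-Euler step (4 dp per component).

precession coupling ω×(Iω) = (0.0168, 0.0196, 0.0672)
α = I⁻¹(τ − ω×Iω) = (-0.5486, -0.4422, 0.3925)
ω + α·dt = (1.3726, 1.1779, -0.6804)

ω' = (1.3726, 1.1779, -0.6804)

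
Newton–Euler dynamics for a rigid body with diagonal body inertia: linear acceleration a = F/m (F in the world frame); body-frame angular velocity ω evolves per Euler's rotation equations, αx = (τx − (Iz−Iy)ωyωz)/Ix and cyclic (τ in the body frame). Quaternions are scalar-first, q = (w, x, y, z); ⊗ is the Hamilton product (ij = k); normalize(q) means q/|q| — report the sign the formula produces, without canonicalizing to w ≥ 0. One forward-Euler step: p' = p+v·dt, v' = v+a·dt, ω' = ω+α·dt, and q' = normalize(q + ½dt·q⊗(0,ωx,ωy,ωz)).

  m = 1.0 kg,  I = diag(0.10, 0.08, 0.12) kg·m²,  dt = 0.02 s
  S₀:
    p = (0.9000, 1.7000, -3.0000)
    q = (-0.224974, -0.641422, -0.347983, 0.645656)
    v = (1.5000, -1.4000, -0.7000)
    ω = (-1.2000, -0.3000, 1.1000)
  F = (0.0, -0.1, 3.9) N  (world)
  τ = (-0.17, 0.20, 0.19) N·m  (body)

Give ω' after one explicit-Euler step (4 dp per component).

precession coupling ω×(Iω) = (-0.0132, 0.0264, -0.0072)
(τ − ω×Iω)/I = (-1.5680, 2.1700, 1.6433)
new body rate ω' = (-1.2314, -0.2566, 1.1329)

ω' = (-1.2314, -0.2566, 1.1329)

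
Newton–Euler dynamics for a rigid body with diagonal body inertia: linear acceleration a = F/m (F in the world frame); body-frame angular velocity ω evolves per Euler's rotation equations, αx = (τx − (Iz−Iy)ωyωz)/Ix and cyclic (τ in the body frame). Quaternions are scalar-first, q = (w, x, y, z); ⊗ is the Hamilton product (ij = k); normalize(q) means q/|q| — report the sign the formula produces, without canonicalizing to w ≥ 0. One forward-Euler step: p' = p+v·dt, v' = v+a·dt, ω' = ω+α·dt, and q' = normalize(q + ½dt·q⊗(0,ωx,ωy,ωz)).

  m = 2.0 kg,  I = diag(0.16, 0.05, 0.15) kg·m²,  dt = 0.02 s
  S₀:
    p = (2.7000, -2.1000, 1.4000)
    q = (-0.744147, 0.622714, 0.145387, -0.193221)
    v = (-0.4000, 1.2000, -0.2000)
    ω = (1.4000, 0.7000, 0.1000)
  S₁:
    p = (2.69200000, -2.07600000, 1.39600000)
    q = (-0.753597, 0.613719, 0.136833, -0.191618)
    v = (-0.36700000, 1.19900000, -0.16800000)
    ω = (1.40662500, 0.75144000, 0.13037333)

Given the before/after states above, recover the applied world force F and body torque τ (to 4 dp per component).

F = (3.3000, -0.1000, 3.2000)
τ = (0.0600, 0.1300, 0.1200)

Δω = ω₁−ω₀ = (0.00662500, 0.05144000, 0.03037333)
precession coupling = (0.0070, 0.0014, -0.1078)
applied torque τ = (0.0600, 0.1300, 0.1200)
v₁ − v₀ = (0.03300000, -0.00100000, 0.03200000)
m·(v₁−v₀)/dt = (3.3000, -0.1000, 3.2000)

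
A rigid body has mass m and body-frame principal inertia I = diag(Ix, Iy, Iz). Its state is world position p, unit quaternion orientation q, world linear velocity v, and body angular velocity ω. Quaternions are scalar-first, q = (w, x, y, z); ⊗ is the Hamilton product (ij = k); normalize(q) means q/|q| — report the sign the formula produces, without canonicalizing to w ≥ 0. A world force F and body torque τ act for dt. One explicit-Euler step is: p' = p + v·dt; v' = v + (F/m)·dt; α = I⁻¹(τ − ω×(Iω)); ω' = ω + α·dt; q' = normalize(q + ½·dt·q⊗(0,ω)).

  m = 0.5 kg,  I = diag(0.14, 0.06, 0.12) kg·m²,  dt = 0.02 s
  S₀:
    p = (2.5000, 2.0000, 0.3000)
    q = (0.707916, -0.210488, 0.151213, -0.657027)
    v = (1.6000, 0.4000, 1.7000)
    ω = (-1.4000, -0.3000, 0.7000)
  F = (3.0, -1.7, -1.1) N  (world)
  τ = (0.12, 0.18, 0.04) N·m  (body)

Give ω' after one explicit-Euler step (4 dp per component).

ω×(Iω) gyroscopic = (-0.0126, -0.0196, -0.0336)
angular accel α = (0.9471, 3.3267, 0.6133)
ω' = ω + α·dt = (-1.3811, -0.2335, 0.7123)

ω' = (-1.3811, -0.2335, 0.7123)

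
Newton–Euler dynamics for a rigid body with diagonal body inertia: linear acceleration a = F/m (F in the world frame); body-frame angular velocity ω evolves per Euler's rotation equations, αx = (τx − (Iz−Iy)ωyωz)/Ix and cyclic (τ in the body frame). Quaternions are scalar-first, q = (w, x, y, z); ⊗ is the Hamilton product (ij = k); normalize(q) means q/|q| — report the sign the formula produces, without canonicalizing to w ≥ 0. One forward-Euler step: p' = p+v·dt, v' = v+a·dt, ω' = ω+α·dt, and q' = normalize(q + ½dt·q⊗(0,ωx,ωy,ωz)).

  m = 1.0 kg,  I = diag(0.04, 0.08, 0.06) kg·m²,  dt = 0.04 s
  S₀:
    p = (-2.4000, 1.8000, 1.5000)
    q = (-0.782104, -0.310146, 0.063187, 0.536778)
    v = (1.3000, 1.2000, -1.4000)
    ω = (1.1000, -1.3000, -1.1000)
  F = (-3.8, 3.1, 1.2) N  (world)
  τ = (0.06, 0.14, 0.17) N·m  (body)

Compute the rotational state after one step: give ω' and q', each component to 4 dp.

ω' = (1.1886, -1.2421, -0.9485)
q' = (-0.7612, -0.3145, 0.0884, 0.5602)

angular accel α = (2.2150, 1.4475, 3.7867)
new body rate ω' = (1.1886, -1.2421, -0.9485)
Hamilton product q⊗(0,ω) = (1.0137595, -0.2320087, 1.2660304, 1.1939985)
q + ½dt·q⊗(0,ω), renormalized = (-0.7612, -0.3145, 0.0884, 0.5602)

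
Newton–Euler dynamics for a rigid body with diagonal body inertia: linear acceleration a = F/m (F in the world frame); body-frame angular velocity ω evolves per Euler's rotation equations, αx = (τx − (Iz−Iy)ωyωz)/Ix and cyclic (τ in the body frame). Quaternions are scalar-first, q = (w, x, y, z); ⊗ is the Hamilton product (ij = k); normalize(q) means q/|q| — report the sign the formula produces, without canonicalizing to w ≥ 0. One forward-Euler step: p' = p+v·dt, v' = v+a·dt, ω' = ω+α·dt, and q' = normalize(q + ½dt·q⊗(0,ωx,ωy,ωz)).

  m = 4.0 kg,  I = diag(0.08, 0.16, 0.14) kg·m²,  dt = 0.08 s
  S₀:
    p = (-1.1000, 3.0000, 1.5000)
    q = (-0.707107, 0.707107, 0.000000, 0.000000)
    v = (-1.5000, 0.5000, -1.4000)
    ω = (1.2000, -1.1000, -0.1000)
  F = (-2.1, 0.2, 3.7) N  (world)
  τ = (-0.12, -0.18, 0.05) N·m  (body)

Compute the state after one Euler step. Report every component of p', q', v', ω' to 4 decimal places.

p' = (-1.2200, 3.0400, 1.3880)
q' = (-0.7395, 0.6717, 0.0339, -0.0282)
v' = (-1.5420, 0.5040, -1.3260)
ω' = (1.0822, -1.1936, -0.0111)

p + v·dt = (-1.2200, 3.0400, 1.3880)
v + (F/m)dt = (-1.5420, 0.5040, -1.3260)
α = I⁻¹(τ − ω×Iω) = (-1.4725, -1.1700, 1.1114)
ω' = ω + α·dt = (1.0822, -1.1936, -0.0111)
Hamilton product q⊗(0,ω) = (-0.8485284, -0.8485284, 0.8485284, -0.7071070)
q + ½dt·q⊗(0,ω), renormalized = (-0.7395, 0.6717, 0.0339, -0.0282)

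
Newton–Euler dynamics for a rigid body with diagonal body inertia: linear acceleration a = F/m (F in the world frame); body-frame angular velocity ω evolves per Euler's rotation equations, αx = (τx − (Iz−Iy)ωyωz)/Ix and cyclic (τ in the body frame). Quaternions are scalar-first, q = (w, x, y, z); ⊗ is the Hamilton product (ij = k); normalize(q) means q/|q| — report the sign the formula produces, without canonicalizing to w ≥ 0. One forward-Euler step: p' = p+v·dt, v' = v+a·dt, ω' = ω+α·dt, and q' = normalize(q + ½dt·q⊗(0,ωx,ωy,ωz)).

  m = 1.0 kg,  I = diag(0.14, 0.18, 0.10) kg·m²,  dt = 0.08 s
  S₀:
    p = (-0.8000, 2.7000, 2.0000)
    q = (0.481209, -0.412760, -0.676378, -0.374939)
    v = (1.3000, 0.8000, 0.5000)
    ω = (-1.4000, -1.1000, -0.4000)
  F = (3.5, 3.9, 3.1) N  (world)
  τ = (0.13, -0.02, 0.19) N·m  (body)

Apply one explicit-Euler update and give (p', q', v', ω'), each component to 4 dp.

p' = (-0.6960, 2.7640, 2.0400)
q' = (0.4212, -0.4442, -0.6813, -0.4013)
v' = (1.5800, 1.1120, 0.7480)
ω' = (-1.3056, -1.1188, -0.2973)

ω×(Iω) gyroscopic = (-0.0352, 0.0224, 0.0616)
α = I⁻¹(τ − ω×Iω) = (1.1800, -0.2356, 1.2840)
ω + α·dt = (-1.3056, -1.1188, -0.2973)
q⊗(0,ω) = (-1.4718554, -0.8155743, -0.1695193, -0.6853768)
q + ½dt·q⊗(0,ω), renormalized = (0.4212, -0.4442, -0.6813, -0.4013)
p' = p + v·dt = (-0.6960, 2.7640, 2.0400)
new velocity v' = (1.5800, 1.1120, 0.7480)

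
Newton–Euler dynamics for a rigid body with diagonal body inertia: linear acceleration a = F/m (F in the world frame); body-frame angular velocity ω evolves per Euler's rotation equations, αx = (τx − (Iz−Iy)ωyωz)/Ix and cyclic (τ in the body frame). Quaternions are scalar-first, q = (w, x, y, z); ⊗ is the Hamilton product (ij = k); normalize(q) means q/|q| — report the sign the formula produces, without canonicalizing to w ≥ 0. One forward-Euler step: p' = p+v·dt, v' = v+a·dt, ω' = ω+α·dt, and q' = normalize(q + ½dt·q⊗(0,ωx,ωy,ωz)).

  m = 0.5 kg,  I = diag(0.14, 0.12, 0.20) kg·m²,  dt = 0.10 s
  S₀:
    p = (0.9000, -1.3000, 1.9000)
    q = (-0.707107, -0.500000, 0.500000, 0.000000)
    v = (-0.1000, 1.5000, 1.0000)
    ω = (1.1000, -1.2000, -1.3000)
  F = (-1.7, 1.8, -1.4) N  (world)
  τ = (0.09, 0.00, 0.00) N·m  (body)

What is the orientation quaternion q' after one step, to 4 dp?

Hamilton product q⊗(0,ω) = (1.1500000, -1.4278177, 0.1985284, 0.9692391)
q' = normalize(q + ½dt·q⊗(0,ω)) = (-0.6461, -0.5683, 0.5072, 0.0482)

q' = (-0.6461, -0.5683, 0.5072, 0.0482)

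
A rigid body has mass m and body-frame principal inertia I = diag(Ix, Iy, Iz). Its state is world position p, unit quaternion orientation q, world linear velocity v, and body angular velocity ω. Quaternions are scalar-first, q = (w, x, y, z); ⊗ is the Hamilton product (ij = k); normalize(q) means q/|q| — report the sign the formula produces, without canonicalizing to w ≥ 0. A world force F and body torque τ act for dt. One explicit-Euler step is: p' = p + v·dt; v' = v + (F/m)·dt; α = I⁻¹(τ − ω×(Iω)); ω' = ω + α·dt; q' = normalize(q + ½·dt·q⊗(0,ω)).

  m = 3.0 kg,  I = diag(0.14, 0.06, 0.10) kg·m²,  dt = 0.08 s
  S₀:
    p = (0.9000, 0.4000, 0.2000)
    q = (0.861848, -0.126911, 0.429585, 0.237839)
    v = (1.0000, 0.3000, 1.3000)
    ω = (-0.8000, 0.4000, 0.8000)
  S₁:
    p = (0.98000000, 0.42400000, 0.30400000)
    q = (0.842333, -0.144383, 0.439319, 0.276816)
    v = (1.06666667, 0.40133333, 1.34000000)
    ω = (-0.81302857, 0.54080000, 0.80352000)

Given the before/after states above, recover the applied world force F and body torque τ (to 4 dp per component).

F = (2.5000, 3.8000, 1.5000)
τ = (-0.0100, 0.0800, 0.0300)

Δω = ω₁−ω₀ = (-0.01302857, 0.14080000, 0.00352000)
precession coupling = (0.0128, -0.0256, 0.0256)
I·α + gyro = (-0.0100, 0.0800, 0.0300)
v₁ − v₀ = (0.06666667, 0.10133333, 0.04000000)
applied force F = (2.5000, 3.8000, 1.5000)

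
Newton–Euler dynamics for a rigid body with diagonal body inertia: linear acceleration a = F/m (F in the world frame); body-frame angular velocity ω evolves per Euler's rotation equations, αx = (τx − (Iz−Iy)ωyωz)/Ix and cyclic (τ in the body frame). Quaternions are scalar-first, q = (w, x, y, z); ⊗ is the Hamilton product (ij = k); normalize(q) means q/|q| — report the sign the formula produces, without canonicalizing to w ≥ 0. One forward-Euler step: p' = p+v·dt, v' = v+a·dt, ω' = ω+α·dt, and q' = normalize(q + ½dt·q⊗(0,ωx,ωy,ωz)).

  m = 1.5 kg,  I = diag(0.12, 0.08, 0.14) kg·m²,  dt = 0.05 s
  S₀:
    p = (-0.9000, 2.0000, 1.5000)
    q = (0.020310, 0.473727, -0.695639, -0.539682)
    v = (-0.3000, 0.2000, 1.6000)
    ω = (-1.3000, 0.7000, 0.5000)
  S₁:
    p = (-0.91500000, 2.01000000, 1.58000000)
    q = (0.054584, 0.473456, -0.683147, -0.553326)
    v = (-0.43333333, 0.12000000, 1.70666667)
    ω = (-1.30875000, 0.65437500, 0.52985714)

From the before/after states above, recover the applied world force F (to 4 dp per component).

F = (-4.0000, -2.4000, 3.2000)

Δv = v₁−v₀ = (-0.13333333, -0.08000000, 0.10666667)
m·(v₁−v₀)/dt = (-4.0000, -2.4000, 3.2000)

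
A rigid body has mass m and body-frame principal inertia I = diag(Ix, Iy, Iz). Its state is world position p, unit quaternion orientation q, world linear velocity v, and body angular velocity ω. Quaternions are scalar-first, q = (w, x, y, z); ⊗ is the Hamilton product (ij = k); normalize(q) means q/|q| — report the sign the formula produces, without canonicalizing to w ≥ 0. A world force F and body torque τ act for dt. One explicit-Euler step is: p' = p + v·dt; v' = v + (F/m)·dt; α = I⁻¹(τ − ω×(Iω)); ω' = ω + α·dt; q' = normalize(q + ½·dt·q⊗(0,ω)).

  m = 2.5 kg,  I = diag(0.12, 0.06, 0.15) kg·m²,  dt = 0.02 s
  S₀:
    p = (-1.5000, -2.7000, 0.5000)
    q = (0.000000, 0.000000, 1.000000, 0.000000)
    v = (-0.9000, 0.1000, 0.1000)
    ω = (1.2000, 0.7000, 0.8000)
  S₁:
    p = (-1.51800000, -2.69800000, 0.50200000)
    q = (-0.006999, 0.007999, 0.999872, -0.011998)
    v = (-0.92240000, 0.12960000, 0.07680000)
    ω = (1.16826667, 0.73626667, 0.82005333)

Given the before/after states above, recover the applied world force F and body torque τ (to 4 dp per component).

F = (-2.8000, 3.7000, -2.9000)
τ = (-0.1400, 0.0800, 0.1000)

Δω = ω₁−ω₀ = (-0.03173333, 0.03626667, 0.02005333)
ω₀×(Iω₀) = (0.0504, -0.0288, -0.0504)
applied torque τ = (-0.1400, 0.0800, 0.1000)
v₁ − v₀ = (-0.02240000, 0.02960000, -0.02320000)
F = m·Δv/dt = (-2.8000, 3.7000, -2.9000)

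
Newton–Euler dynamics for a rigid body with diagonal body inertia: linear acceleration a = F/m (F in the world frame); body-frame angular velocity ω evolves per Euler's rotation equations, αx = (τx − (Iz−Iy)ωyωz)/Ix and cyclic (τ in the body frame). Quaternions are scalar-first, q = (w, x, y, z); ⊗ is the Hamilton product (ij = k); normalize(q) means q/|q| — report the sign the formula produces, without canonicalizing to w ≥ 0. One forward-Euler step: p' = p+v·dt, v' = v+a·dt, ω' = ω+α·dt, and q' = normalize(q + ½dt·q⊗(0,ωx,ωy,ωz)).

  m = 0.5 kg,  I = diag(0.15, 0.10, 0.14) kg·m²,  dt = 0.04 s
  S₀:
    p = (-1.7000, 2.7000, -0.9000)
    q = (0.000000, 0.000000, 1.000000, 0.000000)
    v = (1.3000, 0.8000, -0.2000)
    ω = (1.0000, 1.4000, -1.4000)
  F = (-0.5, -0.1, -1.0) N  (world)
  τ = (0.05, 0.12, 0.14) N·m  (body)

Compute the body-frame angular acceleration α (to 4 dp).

α = (0.8560, 1.3400, 1.5000)

ω×(Iω) gyroscopic = (-0.0784, -0.0140, -0.0700)
α = I⁻¹(τ − ω×Iω) = (0.8560, 1.3400, 1.5000)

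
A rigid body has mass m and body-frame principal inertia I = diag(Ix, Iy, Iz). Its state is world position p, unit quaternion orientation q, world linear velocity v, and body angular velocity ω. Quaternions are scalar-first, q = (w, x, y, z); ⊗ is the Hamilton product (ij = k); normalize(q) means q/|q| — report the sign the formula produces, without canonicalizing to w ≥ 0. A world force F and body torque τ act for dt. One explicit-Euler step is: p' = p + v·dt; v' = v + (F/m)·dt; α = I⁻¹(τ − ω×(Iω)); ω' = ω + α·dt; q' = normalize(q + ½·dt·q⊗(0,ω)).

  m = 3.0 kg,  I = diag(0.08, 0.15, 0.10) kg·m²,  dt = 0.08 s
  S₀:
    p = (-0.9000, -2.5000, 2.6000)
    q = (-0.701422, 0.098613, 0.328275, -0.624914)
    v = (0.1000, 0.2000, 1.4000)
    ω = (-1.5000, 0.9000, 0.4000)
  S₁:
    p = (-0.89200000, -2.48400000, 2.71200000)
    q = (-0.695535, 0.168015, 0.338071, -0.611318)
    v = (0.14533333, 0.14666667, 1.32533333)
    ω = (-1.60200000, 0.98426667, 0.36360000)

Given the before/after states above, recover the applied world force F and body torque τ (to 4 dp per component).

ω₁ − ω₀ = (-0.10200000, 0.08426667, -0.03640000)
I·α + gyro = (-0.1200, 0.1700, -0.1400)
velocity change Δv = (0.04533333, -0.05333333, -0.07466667)
m·(v₁−v₀)/dt = (1.7000, -2.0000, -2.8000)

F = (1.7000, -2.0000, -2.8000)
τ = (-0.1200, 0.1700, -0.1400)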